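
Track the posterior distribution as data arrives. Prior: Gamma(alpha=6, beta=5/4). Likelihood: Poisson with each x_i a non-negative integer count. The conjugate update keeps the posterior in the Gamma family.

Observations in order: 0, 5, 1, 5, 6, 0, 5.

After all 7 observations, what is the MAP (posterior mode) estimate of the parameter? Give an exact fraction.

obs 1: x=0 → posterior Gamma(6, 9/4)
obs 2: x=5 → posterior Gamma(11, 13/4)
obs 3: x=1 → posterior Gamma(12, 17/4)
obs 4: x=5 → posterior Gamma(17, 21/4)
obs 5: x=6 → posterior Gamma(23, 25/4)
obs 6: x=0 → posterior Gamma(23, 29/4)
obs 7: x=5 → posterior Gamma(28, 33/4)

36/11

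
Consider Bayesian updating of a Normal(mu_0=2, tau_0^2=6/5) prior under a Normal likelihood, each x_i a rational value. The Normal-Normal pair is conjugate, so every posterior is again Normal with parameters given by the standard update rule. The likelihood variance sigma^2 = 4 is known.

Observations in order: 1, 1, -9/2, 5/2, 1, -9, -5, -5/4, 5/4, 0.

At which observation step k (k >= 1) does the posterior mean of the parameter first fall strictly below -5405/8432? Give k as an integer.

k = 8

obs 1: x=1 → posterior Normal(23/13, 12/13)
obs 2: x=1 → posterior Normal(13/8, 3/4)
obs 3: x=-9/2 → posterior Normal(25/38, 12/19)
obs 4: x=5/2 → posterior Normal(10/11, 6/11)
obs 5: x=1 → posterior Normal(23/25, 12/25)
obs 6: x=-9 → posterior Normal(-1/7, 3/7)
obs 7: x=-5 → posterior Normal(-19/31, 12/31)
obs 8: x=-5/4 → posterior Normal(-91/136, 6/17)
obs 9: x=5/4 → posterior Normal(-19/37, 12/37)
obs 10: x=0 → posterior Normal(-19/40, 3/10)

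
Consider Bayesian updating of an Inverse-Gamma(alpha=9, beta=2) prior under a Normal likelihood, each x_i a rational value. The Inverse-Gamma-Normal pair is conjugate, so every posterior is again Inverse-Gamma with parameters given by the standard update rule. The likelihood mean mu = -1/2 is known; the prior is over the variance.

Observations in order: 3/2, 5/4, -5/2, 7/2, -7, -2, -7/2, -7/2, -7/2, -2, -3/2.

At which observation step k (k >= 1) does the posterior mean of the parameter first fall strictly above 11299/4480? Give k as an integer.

k = 5

obs 1: x=3/2 → posterior Inverse-Gamma(19/2, 4)
obs 2: x=5/4 → posterior Inverse-Gamma(10, 177/32)
obs 3: x=-5/2 → posterior Inverse-Gamma(21/2, 241/32)
obs 4: x=7/2 → posterior Inverse-Gamma(11, 497/32)
obs 5: x=-7 → posterior Inverse-Gamma(23/2, 1173/32)
obs 6: x=-2 → posterior Inverse-Gamma(12, 1209/32)
obs 7: x=-7/2 → posterior Inverse-Gamma(25/2, 1353/32)
obs 8: x=-7/2 → posterior Inverse-Gamma(13, 1497/32)
obs 9: x=-7/2 → posterior Inverse-Gamma(27/2, 1641/32)
obs 10: x=-2 → posterior Inverse-Gamma(14, 1677/32)
obs 11: x=-3/2 → posterior Inverse-Gamma(29/2, 1693/32)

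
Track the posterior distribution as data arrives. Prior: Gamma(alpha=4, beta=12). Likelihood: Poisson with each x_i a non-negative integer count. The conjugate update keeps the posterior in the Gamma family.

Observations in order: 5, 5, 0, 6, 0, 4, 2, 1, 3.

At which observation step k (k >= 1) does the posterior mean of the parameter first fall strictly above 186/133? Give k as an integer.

obs 1: x=5 → posterior Gamma(9, 13)
obs 2: x=5 → posterior Gamma(14, 14)
obs 3: x=0 → posterior Gamma(14, 15)
obs 4: x=6 → posterior Gamma(20, 16)
obs 5: x=0 → posterior Gamma(20, 17)
obs 6: x=4 → posterior Gamma(24, 18)
obs 7: x=2 → posterior Gamma(26, 19)
obs 8: x=1 → posterior Gamma(27, 20)
obs 9: x=3 → posterior Gamma(30, 21)

k = 9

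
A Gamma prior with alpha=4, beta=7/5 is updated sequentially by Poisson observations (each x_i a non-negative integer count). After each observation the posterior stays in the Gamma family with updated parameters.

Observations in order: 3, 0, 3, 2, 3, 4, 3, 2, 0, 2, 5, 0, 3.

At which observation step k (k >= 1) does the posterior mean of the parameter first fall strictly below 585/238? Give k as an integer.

k = 2

obs 1: x=3 → posterior Gamma(7, 12/5)
obs 2: x=0 → posterior Gamma(7, 17/5)
obs 3: x=3 → posterior Gamma(10, 22/5)
obs 4: x=2 → posterior Gamma(12, 27/5)
obs 5: x=3 → posterior Gamma(15, 32/5)
obs 6: x=4 → posterior Gamma(19, 37/5)
obs 7: x=3 → posterior Gamma(22, 42/5)
obs 8: x=2 → posterior Gamma(24, 47/5)
obs 9: x=0 → posterior Gamma(24, 52/5)
obs 10: x=2 → posterior Gamma(26, 57/5)
obs 11: x=5 → posterior Gamma(31, 62/5)
obs 12: x=0 → posterior Gamma(31, 67/5)
obs 13: x=3 → posterior Gamma(34, 72/5)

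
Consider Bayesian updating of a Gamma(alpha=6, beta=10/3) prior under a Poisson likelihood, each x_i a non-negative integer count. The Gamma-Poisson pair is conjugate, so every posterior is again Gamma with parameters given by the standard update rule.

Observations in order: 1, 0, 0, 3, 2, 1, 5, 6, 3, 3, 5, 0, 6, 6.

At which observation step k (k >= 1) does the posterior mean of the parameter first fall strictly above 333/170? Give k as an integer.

obs 1: x=1 → posterior Gamma(7, 13/3)
obs 2: x=0 → posterior Gamma(7, 16/3)
obs 3: x=0 → posterior Gamma(7, 19/3)
obs 4: x=3 → posterior Gamma(10, 22/3)
obs 5: x=2 → posterior Gamma(12, 25/3)
obs 6: x=1 → posterior Gamma(13, 28/3)
obs 7: x=5 → posterior Gamma(18, 31/3)
obs 8: x=6 → posterior Gamma(24, 34/3)
obs 9: x=3 → posterior Gamma(27, 37/3)
obs 10: x=3 → posterior Gamma(30, 40/3)
obs 11: x=5 → posterior Gamma(35, 43/3)
obs 12: x=0 → posterior Gamma(35, 46/3)
obs 13: x=6 → posterior Gamma(41, 49/3)
obs 14: x=6 → posterior Gamma(47, 52/3)

k = 8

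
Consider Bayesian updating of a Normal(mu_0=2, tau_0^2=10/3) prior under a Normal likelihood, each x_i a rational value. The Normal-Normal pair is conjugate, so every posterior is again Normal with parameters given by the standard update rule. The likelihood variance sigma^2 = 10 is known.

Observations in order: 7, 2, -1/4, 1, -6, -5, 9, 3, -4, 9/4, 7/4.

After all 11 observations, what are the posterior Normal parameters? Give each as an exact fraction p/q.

obs 1: x=7 → posterior Normal(13/4, 5/2)
obs 2: x=2 → posterior Normal(3, 2)
obs 3: x=-1/4 → posterior Normal(59/24, 5/3)
obs 4: x=1 → posterior Normal(9/4, 10/7)
obs 5: x=-6 → posterior Normal(39/32, 5/4)
obs 6: x=-5 → posterior Normal(19/36, 10/9)
obs 7: x=9 → posterior Normal(11/8, 1)
obs 8: x=3 → posterior Normal(67/44, 10/11)
obs 9: x=-4 → posterior Normal(17/16, 5/6)
obs 10: x=9/4 → posterior Normal(15/13, 10/13)
obs 11: x=7/4 → posterior Normal(67/56, 5/7)

mu_0=67/56, tau_0^2=5/7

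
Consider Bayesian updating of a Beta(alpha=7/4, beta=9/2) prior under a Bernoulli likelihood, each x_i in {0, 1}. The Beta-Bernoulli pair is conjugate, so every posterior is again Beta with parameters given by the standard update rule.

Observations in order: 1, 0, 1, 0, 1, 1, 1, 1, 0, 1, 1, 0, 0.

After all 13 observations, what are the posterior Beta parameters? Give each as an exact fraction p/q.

alpha=39/4, beta=19/2

obs 1: x=1 → posterior Beta(11/4, 9/2)
obs 2: x=0 → posterior Beta(11/4, 11/2)
obs 3: x=1 → posterior Beta(15/4, 11/2)
obs 4: x=0 → posterior Beta(15/4, 13/2)
obs 5: x=1 → posterior Beta(19/4, 13/2)
obs 6: x=1 → posterior Beta(23/4, 13/2)
obs 7: x=1 → posterior Beta(27/4, 13/2)
obs 8: x=1 → posterior Beta(31/4, 13/2)
obs 9: x=0 → posterior Beta(31/4, 15/2)
obs 10: x=1 → posterior Beta(35/4, 15/2)
obs 11: x=1 → posterior Beta(39/4, 15/2)
obs 12: x=0 → posterior Beta(39/4, 17/2)
obs 13: x=0 → posterior Beta(39/4, 19/2)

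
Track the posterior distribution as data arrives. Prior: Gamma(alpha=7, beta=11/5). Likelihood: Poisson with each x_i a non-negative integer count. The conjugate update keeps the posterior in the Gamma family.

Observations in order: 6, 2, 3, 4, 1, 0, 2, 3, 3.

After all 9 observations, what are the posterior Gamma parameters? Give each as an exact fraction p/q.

alpha=31, beta=56/5

obs 1: x=6 → posterior Gamma(13, 16/5)
obs 2: x=2 → posterior Gamma(15, 21/5)
obs 3: x=3 → posterior Gamma(18, 26/5)
obs 4: x=4 → posterior Gamma(22, 31/5)
obs 5: x=1 → posterior Gamma(23, 36/5)
obs 6: x=0 → posterior Gamma(23, 41/5)
obs 7: x=2 → posterior Gamma(25, 46/5)
obs 8: x=3 → posterior Gamma(28, 51/5)
obs 9: x=3 → posterior Gamma(31, 56/5)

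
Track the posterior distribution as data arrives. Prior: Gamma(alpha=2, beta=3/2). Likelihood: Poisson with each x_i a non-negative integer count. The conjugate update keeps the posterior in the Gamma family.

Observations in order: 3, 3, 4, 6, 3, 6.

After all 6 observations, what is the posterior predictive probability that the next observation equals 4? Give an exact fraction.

24912297615536300539970397949218750000/139288917338851014461418017489467720433

obs 1: x=3 → posterior Gamma(5, 5/2)
obs 2: x=3 → posterior Gamma(8, 7/2)
obs 3: x=4 → posterior Gamma(12, 9/2)
obs 4: x=6 → posterior Gamma(18, 11/2)
obs 5: x=3 → posterior Gamma(21, 13/2)
obs 6: x=6 → posterior Gamma(27, 15/2)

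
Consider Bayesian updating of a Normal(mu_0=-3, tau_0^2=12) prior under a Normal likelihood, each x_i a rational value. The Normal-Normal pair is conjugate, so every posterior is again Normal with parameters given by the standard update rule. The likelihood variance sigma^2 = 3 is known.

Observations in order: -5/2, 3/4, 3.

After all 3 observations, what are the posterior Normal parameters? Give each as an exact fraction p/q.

obs 1: x=-5/2 → posterior Normal(-13/5, 12/5)
obs 2: x=3/4 → posterior Normal(-10/9, 4/3)
obs 3: x=3 → posterior Normal(2/13, 12/13)

mu_0=2/13, tau_0^2=12/13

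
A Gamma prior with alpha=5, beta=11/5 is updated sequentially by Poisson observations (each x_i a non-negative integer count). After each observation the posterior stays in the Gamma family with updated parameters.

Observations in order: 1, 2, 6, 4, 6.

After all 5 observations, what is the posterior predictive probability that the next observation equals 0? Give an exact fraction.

obs 1: x=1 → posterior Gamma(6, 16/5)
obs 2: x=2 → posterior Gamma(8, 21/5)
obs 3: x=6 → posterior Gamma(14, 26/5)
obs 4: x=4 → posterior Gamma(18, 31/5)
obs 5: x=6 → posterior Gamma(24, 36/5)

22452257707354557240087211123792674816/509111094534718962173411120845918138561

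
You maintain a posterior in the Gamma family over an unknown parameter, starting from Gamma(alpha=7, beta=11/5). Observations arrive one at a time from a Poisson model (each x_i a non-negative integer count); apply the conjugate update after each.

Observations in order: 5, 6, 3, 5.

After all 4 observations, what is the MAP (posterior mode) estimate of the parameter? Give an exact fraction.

125/31

obs 1: x=5 → posterior Gamma(12, 16/5)
obs 2: x=6 → posterior Gamma(18, 21/5)
obs 3: x=3 → posterior Gamma(21, 26/5)
obs 4: x=5 → posterior Gamma(26, 31/5)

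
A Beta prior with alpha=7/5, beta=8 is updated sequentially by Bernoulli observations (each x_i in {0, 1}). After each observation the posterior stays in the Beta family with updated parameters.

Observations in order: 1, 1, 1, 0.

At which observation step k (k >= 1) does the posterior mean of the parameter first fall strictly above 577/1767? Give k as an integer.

obs 1: x=1 → posterior Beta(12/5, 8)
obs 2: x=1 → posterior Beta(17/5, 8)
obs 3: x=1 → posterior Beta(22/5, 8)
obs 4: x=0 → posterior Beta(22/5, 9)

k = 3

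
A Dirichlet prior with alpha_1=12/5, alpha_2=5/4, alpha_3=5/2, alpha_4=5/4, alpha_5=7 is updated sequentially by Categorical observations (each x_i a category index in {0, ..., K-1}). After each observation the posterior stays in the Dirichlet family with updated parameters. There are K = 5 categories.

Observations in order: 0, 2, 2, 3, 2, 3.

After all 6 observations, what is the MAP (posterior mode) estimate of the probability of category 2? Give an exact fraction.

obs 1: x=0 → posterior Dirichlet(17/5, 5/4, 5/2, 5/4, 7)
obs 2: x=2 → posterior Dirichlet(17/5, 5/4, 7/2, 5/4, 7)
obs 3: x=2 → posterior Dirichlet(17/5, 5/4, 9/2, 5/4, 7)
obs 4: x=3 → posterior Dirichlet(17/5, 5/4, 9/2, 9/4, 7)
obs 5: x=2 → posterior Dirichlet(17/5, 5/4, 11/2, 9/4, 7)
obs 6: x=3 → posterior Dirichlet(17/5, 5/4, 11/2, 13/4, 7)

45/154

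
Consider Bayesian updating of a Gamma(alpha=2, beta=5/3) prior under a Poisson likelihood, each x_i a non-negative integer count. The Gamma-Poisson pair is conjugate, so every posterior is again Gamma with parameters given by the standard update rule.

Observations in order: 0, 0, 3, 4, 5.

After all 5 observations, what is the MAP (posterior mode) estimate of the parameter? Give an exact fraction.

39/20

obs 1: x=0 → posterior Gamma(2, 8/3)
obs 2: x=0 → posterior Gamma(2, 11/3)
obs 3: x=3 → posterior Gamma(5, 14/3)
obs 4: x=4 → posterior Gamma(9, 17/3)
obs 5: x=5 → posterior Gamma(14, 20/3)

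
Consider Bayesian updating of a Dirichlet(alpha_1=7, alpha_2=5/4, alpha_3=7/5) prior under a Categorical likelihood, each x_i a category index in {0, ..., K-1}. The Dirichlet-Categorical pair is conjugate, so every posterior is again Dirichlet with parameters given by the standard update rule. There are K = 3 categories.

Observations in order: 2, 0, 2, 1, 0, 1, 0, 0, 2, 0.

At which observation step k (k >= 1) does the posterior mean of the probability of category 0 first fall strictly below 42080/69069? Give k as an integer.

obs 1: x=2 → posterior Dirichlet(7, 5/4, 12/5)
obs 2: x=0 → posterior Dirichlet(8, 5/4, 12/5)
obs 3: x=2 → posterior Dirichlet(8, 5/4, 17/5)
obs 4: x=1 → posterior Dirichlet(8, 9/4, 17/5)
obs 5: x=0 → posterior Dirichlet(9, 9/4, 17/5)
obs 6: x=1 → posterior Dirichlet(9, 13/4, 17/5)
obs 7: x=0 → posterior Dirichlet(10, 13/4, 17/5)
obs 8: x=0 → posterior Dirichlet(11, 13/4, 17/5)
obs 9: x=2 → posterior Dirichlet(11, 13/4, 22/5)
obs 10: x=0 → posterior Dirichlet(12, 13/4, 22/5)

k = 4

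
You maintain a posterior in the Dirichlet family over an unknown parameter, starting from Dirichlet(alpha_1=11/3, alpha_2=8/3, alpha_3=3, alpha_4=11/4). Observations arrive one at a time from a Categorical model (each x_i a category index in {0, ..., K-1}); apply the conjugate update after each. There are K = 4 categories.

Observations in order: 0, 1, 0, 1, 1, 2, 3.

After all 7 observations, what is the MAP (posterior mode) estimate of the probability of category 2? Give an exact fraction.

obs 1: x=0 → posterior Dirichlet(14/3, 8/3, 3, 11/4)
obs 2: x=1 → posterior Dirichlet(14/3, 11/3, 3, 11/4)
obs 3: x=0 → posterior Dirichlet(17/3, 11/3, 3, 11/4)
obs 4: x=1 → posterior Dirichlet(17/3, 14/3, 3, 11/4)
obs 5: x=1 → posterior Dirichlet(17/3, 17/3, 3, 11/4)
obs 6: x=2 → posterior Dirichlet(17/3, 17/3, 4, 11/4)
obs 7: x=3 → posterior Dirichlet(17/3, 17/3, 4, 15/4)

36/181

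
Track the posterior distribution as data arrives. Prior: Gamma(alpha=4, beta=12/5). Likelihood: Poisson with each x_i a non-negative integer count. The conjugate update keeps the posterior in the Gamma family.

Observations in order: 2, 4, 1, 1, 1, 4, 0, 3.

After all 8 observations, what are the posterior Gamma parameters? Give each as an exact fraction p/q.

obs 1: x=2 → posterior Gamma(6, 17/5)
obs 2: x=4 → posterior Gamma(10, 22/5)
obs 3: x=1 → posterior Gamma(11, 27/5)
obs 4: x=1 → posterior Gamma(12, 32/5)
obs 5: x=1 → posterior Gamma(13, 37/5)
obs 6: x=4 → posterior Gamma(17, 42/5)
obs 7: x=0 → posterior Gamma(17, 47/5)
obs 8: x=3 → posterior Gamma(20, 52/5)

alpha=20, beta=52/5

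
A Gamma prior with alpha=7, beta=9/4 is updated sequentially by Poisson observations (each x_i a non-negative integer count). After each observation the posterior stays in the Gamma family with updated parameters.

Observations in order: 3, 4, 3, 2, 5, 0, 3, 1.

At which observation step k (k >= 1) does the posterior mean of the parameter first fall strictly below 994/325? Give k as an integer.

k = 4

obs 1: x=3 → posterior Gamma(10, 13/4)
obs 2: x=4 → posterior Gamma(14, 17/4)
obs 3: x=3 → posterior Gamma(17, 21/4)
obs 4: x=2 → posterior Gamma(19, 25/4)
obs 5: x=5 → posterior Gamma(24, 29/4)
obs 6: x=0 → posterior Gamma(24, 33/4)
obs 7: x=3 → posterior Gamma(27, 37/4)
obs 8: x=1 → posterior Gamma(28, 41/4)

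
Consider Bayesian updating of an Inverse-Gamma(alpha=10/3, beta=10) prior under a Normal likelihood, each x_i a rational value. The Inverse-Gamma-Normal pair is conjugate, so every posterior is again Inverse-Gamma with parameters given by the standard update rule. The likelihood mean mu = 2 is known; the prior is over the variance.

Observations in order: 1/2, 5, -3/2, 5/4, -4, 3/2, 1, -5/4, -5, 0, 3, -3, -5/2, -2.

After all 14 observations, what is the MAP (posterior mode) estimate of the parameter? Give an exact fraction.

4971/544

obs 1: x=1/2 → posterior Inverse-Gamma(23/6, 89/8)
obs 2: x=5 → posterior Inverse-Gamma(13/3, 125/8)
obs 3: x=-3/2 → posterior Inverse-Gamma(29/6, 87/4)
obs 4: x=5/4 → posterior Inverse-Gamma(16/3, 705/32)
obs 5: x=-4 → posterior Inverse-Gamma(35/6, 1281/32)
obs 6: x=3/2 → posterior Inverse-Gamma(19/3, 1285/32)
obs 7: x=1 → posterior Inverse-Gamma(41/6, 1301/32)
obs 8: x=-5/4 → posterior Inverse-Gamma(22/3, 735/16)
obs 9: x=-5 → posterior Inverse-Gamma(47/6, 1127/16)
obs 10: x=0 → posterior Inverse-Gamma(25/3, 1159/16)
obs 11: x=3 → posterior Inverse-Gamma(53/6, 1167/16)
obs 12: x=-3 → posterior Inverse-Gamma(28/3, 1367/16)
obs 13: x=-5/2 → posterior Inverse-Gamma(59/6, 1529/16)
obs 14: x=-2 → posterior Inverse-Gamma(31/3, 1657/16)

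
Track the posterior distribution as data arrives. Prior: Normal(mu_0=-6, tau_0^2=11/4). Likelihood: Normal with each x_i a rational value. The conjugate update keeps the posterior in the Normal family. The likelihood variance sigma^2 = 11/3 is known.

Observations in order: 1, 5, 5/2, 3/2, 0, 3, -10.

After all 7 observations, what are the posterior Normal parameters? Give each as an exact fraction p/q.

mu_0=-3/5, tau_0^2=11/25

obs 1: x=1 → posterior Normal(-3, 11/7)
obs 2: x=5 → posterior Normal(-3/5, 11/10)
obs 3: x=5/2 → posterior Normal(3/26, 11/13)
obs 4: x=3/2 → posterior Normal(3/8, 11/16)
obs 5: x=0 → posterior Normal(6/19, 11/19)
obs 6: x=3 → posterior Normal(15/22, 1/2)
obs 7: x=-10 → posterior Normal(-3/5, 11/25)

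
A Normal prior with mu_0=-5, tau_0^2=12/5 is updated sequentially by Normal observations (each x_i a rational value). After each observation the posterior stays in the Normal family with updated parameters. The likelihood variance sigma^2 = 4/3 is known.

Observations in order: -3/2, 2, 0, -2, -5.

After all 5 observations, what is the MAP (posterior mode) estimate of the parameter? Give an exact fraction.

obs 1: x=-3/2 → posterior Normal(-11/4, 6/7)
obs 2: x=2 → posterior Normal(-41/46, 12/23)
obs 3: x=0 → posterior Normal(-41/64, 3/8)
obs 4: x=-2 → posterior Normal(-77/82, 12/41)
obs 5: x=-5 → posterior Normal(-167/100, 6/25)

-167/100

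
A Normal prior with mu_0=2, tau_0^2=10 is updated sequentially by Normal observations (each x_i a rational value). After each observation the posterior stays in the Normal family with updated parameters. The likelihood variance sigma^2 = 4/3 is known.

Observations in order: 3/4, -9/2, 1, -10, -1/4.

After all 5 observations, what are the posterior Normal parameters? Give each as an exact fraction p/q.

mu_0=-191/77, tau_0^2=20/77

obs 1: x=3/4 → posterior Normal(61/68, 20/17)
obs 2: x=-9/2 → posterior Normal(-209/128, 5/8)
obs 3: x=1 → posterior Normal(-149/188, 20/47)
obs 4: x=-10 → posterior Normal(-749/248, 10/31)
obs 5: x=-1/4 → posterior Normal(-191/77, 20/77)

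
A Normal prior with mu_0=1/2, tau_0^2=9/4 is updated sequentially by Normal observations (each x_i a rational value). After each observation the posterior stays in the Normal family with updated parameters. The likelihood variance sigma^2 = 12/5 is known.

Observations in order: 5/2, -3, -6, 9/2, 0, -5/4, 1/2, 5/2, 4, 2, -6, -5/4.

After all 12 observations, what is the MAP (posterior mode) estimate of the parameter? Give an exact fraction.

obs 1: x=5/2 → posterior Normal(91/62, 36/31)
obs 2: x=-3 → posterior Normal(1/92, 18/23)
obs 3: x=-6 → posterior Normal(-179/122, 36/61)
obs 4: x=9/2 → posterior Normal(-11/38, 9/19)
obs 5: x=0 → posterior Normal(-22/91, 36/91)
obs 6: x=-5/4 → posterior Normal(-163/424, 18/53)
obs 7: x=1/2 → posterior Normal(-133/484, 36/121)
obs 8: x=5/2 → posterior Normal(1/32, 9/34)
obs 9: x=4 → posterior Normal(257/604, 36/151)
obs 10: x=2 → posterior Normal(377/664, 18/83)
obs 11: x=-6 → posterior Normal(17/724, 36/181)
obs 12: x=-5/4 → posterior Normal(-29/392, 9/49)

-29/392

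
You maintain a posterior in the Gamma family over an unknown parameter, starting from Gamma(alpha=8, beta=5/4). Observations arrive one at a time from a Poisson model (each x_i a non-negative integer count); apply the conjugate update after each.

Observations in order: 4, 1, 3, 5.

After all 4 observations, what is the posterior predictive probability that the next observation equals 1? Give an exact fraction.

490777309544422531796014451364/5684341886080801486968994140625

obs 1: x=4 → posterior Gamma(12, 9/4)
obs 2: x=1 → posterior Gamma(13, 13/4)
obs 3: x=3 → posterior Gamma(16, 17/4)
obs 4: x=5 → posterior Gamma(21, 21/4)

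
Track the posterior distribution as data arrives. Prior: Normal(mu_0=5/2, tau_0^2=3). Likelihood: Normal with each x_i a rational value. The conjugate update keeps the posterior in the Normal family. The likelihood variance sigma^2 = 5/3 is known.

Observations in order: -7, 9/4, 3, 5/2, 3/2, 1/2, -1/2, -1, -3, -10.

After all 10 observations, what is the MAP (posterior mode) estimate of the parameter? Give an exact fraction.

-373/380

obs 1: x=-7 → posterior Normal(-101/28, 15/14)
obs 2: x=9/4 → posterior Normal(-121/92, 15/23)
obs 3: x=3 → posterior Normal(-13/128, 15/32)
obs 4: x=5/2 → posterior Normal(77/164, 15/41)
obs 5: x=3/2 → posterior Normal(131/200, 3/10)
obs 6: x=1/2 → posterior Normal(149/236, 15/59)
obs 7: x=-1/2 → posterior Normal(131/272, 15/68)
obs 8: x=-1 → posterior Normal(95/308, 15/77)
obs 9: x=-3 → posterior Normal(-13/344, 15/86)
obs 10: x=-10 → posterior Normal(-373/380, 3/19)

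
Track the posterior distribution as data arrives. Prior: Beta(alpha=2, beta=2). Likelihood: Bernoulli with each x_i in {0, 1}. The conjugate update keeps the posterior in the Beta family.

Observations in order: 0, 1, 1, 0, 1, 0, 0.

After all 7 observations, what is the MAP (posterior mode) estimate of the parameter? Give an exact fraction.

4/9

obs 1: x=0 → posterior Beta(2, 3)
obs 2: x=1 → posterior Beta(3, 3)
obs 3: x=1 → posterior Beta(4, 3)
obs 4: x=0 → posterior Beta(4, 4)
obs 5: x=1 → posterior Beta(5, 4)
obs 6: x=0 → posterior Beta(5, 5)
obs 7: x=0 → posterior Beta(5, 6)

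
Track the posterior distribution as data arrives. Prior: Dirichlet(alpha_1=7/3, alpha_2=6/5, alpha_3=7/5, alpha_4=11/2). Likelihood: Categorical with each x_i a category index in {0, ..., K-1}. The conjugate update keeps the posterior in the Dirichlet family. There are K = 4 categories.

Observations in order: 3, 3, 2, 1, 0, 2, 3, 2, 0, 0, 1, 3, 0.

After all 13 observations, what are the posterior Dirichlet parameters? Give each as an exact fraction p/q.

alpha_1=19/3, alpha_2=16/5, alpha_3=22/5, alpha_4=19/2

obs 1: x=3 → posterior Dirichlet(7/3, 6/5, 7/5, 13/2)
obs 2: x=3 → posterior Dirichlet(7/3, 6/5, 7/5, 15/2)
obs 3: x=2 → posterior Dirichlet(7/3, 6/5, 12/5, 15/2)
obs 4: x=1 → posterior Dirichlet(7/3, 11/5, 12/5, 15/2)
obs 5: x=0 → posterior Dirichlet(10/3, 11/5, 12/5, 15/2)
obs 6: x=2 → posterior Dirichlet(10/3, 11/5, 17/5, 15/2)
obs 7: x=3 → posterior Dirichlet(10/3, 11/5, 17/5, 17/2)
obs 8: x=2 → posterior Dirichlet(10/3, 11/5, 22/5, 17/2)
obs 9: x=0 → posterior Dirichlet(13/3, 11/5, 22/5, 17/2)
obs 10: x=0 → posterior Dirichlet(16/3, 11/5, 22/5, 17/2)
obs 11: x=1 → posterior Dirichlet(16/3, 16/5, 22/5, 17/2)
obs 12: x=3 → posterior Dirichlet(16/3, 16/5, 22/5, 19/2)
obs 13: x=0 → posterior Dirichlet(19/3, 16/5, 22/5, 19/2)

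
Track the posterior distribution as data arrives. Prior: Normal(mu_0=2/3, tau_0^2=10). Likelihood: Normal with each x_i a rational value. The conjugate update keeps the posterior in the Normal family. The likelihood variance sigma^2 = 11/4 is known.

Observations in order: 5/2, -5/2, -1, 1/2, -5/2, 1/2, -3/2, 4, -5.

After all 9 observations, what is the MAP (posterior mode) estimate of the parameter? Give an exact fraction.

obs 1: x=5/2 → posterior Normal(322/153, 110/51)
obs 2: x=-5/2 → posterior Normal(22/273, 110/91)
obs 3: x=-1 → posterior Normal(-98/393, 110/131)
obs 4: x=1/2 → posterior Normal(-2/27, 110/171)
obs 5: x=-5/2 → posterior Normal(-338/633, 110/211)
obs 6: x=1/2 → posterior Normal(-278/753, 110/251)
obs 7: x=-3/2 → posterior Normal(-458/873, 110/291)
obs 8: x=4 → posterior Normal(22/993, 110/331)
obs 9: x=-5 → posterior Normal(-578/1113, 110/371)

-578/1113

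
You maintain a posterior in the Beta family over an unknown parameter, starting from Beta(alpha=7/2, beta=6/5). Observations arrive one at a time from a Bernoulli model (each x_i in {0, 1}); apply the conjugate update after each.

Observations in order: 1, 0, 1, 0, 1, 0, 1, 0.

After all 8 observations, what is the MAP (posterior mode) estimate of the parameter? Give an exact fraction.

65/107

obs 1: x=1 → posterior Beta(9/2, 6/5)
obs 2: x=0 → posterior Beta(9/2, 11/5)
obs 3: x=1 → posterior Beta(11/2, 11/5)
obs 4: x=0 → posterior Beta(11/2, 16/5)
obs 5: x=1 → posterior Beta(13/2, 16/5)
obs 6: x=0 → posterior Beta(13/2, 21/5)
obs 7: x=1 → posterior Beta(15/2, 21/5)
obs 8: x=0 → posterior Beta(15/2, 26/5)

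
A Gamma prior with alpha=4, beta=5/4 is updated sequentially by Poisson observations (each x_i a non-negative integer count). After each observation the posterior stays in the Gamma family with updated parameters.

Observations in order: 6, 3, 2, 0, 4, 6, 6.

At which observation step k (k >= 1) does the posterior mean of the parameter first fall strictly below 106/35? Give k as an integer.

obs 1: x=6 → posterior Gamma(10, 9/4)
obs 2: x=3 → posterior Gamma(13, 13/4)
obs 3: x=2 → posterior Gamma(15, 17/4)
obs 4: x=0 → posterior Gamma(15, 21/4)
obs 5: x=4 → posterior Gamma(19, 25/4)
obs 6: x=6 → posterior Gamma(25, 29/4)
obs 7: x=6 → posterior Gamma(31, 33/4)

k = 4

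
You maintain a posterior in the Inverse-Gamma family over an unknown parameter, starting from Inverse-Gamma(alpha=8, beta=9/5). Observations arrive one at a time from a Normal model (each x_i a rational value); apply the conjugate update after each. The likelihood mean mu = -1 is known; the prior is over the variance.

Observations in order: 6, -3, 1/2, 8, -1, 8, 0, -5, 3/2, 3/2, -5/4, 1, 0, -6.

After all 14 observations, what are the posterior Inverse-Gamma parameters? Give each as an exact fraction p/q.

obs 1: x=6 → posterior Inverse-Gamma(17/2, 263/10)
obs 2: x=-3 → posterior Inverse-Gamma(9, 283/10)
obs 3: x=1/2 → posterior Inverse-Gamma(19/2, 1177/40)
obs 4: x=8 → posterior Inverse-Gamma(10, 2797/40)
obs 5: x=-1 → posterior Inverse-Gamma(21/2, 2797/40)
obs 6: x=8 → posterior Inverse-Gamma(11, 4417/40)
obs 7: x=0 → posterior Inverse-Gamma(23/2, 4437/40)
obs 8: x=-5 → posterior Inverse-Gamma(12, 4757/40)
obs 9: x=3/2 → posterior Inverse-Gamma(25/2, 2441/20)
obs 10: x=3/2 → posterior Inverse-Gamma(13, 5007/40)
obs 11: x=-5/4 → posterior Inverse-Gamma(27/2, 20033/160)
obs 12: x=1 → posterior Inverse-Gamma(14, 20353/160)
obs 13: x=0 → posterior Inverse-Gamma(29/2, 20433/160)
obs 14: x=-6 → posterior Inverse-Gamma(15, 22433/160)

alpha=15, beta=22433/160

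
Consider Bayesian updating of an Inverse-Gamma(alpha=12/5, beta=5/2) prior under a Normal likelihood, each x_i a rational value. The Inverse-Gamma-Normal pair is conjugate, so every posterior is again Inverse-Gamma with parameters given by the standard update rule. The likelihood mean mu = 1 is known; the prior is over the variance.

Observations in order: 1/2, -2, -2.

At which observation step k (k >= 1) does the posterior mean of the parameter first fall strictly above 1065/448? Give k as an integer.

obs 1: x=1/2 → posterior Inverse-Gamma(29/10, 21/8)
obs 2: x=-2 → posterior Inverse-Gamma(17/5, 57/8)
obs 3: x=-2 → posterior Inverse-Gamma(39/10, 93/8)

k = 2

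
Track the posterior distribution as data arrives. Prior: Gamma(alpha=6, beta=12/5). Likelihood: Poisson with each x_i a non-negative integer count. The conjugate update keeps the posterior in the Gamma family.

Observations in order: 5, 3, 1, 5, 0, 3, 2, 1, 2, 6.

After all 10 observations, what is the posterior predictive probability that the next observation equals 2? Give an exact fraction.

obs 1: x=5 → posterior Gamma(11, 17/5)
obs 2: x=3 → posterior Gamma(14, 22/5)
obs 3: x=1 → posterior Gamma(15, 27/5)
obs 4: x=5 → posterior Gamma(20, 32/5)
obs 5: x=0 → posterior Gamma(20, 37/5)
obs 6: x=3 → posterior Gamma(23, 42/5)
obs 7: x=2 → posterior Gamma(25, 47/5)
obs 8: x=1 → posterior Gamma(26, 52/5)
obs 9: x=2 → posterior Gamma(28, 57/5)
obs 10: x=6 → posterior Gamma(34, 62/5)

129949441506581993551740034987441161877826849312129946486833152000/547889398733702676213614311297941818478464344374520135510515030481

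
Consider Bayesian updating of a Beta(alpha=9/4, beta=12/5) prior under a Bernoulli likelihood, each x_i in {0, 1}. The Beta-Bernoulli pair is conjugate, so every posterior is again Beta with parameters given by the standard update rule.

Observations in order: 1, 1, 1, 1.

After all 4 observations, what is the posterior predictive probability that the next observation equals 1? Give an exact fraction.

obs 1: x=1 → posterior Beta(13/4, 12/5)
obs 2: x=1 → posterior Beta(17/4, 12/5)
obs 3: x=1 → posterior Beta(21/4, 12/5)
obs 4: x=1 → posterior Beta(25/4, 12/5)

125/173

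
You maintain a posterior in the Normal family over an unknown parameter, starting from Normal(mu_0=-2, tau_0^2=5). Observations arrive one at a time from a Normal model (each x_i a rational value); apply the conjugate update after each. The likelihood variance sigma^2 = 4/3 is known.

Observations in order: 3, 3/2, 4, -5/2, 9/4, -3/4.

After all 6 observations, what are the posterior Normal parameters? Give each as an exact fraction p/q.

mu_0=209/188, tau_0^2=10/47

obs 1: x=3 → posterior Normal(37/19, 20/19)
obs 2: x=3/2 → posterior Normal(7/4, 10/17)
obs 3: x=4 → posterior Normal(239/98, 20/49)
obs 4: x=-5/2 → posterior Normal(41/32, 5/16)
obs 5: x=9/4 → posterior Normal(463/316, 20/79)
obs 6: x=-3/4 → posterior Normal(209/188, 10/47)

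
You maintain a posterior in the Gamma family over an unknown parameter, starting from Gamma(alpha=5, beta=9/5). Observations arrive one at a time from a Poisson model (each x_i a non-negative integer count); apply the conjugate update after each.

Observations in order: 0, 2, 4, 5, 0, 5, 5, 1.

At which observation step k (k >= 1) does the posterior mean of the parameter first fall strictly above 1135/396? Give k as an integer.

obs 1: x=0 → posterior Gamma(5, 14/5)
obs 2: x=2 → posterior Gamma(7, 19/5)
obs 3: x=4 → posterior Gamma(11, 24/5)
obs 4: x=5 → posterior Gamma(16, 29/5)
obs 5: x=0 → posterior Gamma(16, 34/5)
obs 6: x=5 → posterior Gamma(21, 39/5)
obs 7: x=5 → posterior Gamma(26, 44/5)
obs 8: x=1 → posterior Gamma(27, 49/5)

k = 7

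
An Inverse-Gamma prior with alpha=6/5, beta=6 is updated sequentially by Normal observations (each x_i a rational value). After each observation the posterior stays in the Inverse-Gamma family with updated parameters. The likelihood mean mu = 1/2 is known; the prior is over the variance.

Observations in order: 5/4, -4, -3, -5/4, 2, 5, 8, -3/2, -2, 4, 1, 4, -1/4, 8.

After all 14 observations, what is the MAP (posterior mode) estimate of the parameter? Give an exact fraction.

obs 1: x=5/4 → posterior Inverse-Gamma(17/10, 201/32)
obs 2: x=-4 → posterior Inverse-Gamma(11/5, 525/32)
obs 3: x=-3 → posterior Inverse-Gamma(27/10, 721/32)
obs 4: x=-5/4 → posterior Inverse-Gamma(16/5, 385/16)
obs 5: x=2 → posterior Inverse-Gamma(37/10, 403/16)
obs 6: x=5 → posterior Inverse-Gamma(21/5, 565/16)
obs 7: x=8 → posterior Inverse-Gamma(47/10, 1015/16)
obs 8: x=-3/2 → posterior Inverse-Gamma(26/5, 1047/16)
obs 9: x=-2 → posterior Inverse-Gamma(57/10, 1097/16)
obs 10: x=4 → posterior Inverse-Gamma(31/5, 1195/16)
obs 11: x=1 → posterior Inverse-Gamma(67/10, 1197/16)
obs 12: x=4 → posterior Inverse-Gamma(36/5, 1295/16)
obs 13: x=-1/4 → posterior Inverse-Gamma(77/10, 2599/32)
obs 14: x=8 → posterior Inverse-Gamma(41/5, 3499/32)

17495/1472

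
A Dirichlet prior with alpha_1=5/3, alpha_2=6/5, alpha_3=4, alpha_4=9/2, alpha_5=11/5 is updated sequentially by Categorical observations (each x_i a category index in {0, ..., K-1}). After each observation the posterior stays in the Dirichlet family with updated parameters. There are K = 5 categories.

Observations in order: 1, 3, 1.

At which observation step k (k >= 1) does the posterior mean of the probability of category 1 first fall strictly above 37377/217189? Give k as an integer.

obs 1: x=1 → posterior Dirichlet(5/3, 11/5, 4, 9/2, 11/5)
obs 2: x=3 → posterior Dirichlet(5/3, 11/5, 4, 11/2, 11/5)
obs 3: x=1 → posterior Dirichlet(5/3, 16/5, 4, 11/2, 11/5)

k = 3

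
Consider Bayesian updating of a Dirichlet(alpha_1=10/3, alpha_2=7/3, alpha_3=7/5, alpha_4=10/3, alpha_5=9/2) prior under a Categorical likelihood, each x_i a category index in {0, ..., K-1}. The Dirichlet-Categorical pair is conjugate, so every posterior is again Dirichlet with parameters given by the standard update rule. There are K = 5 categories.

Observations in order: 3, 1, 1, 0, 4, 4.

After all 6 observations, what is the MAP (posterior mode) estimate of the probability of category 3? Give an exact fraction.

100/477

obs 1: x=3 → posterior Dirichlet(10/3, 7/3, 7/5, 13/3, 9/2)
obs 2: x=1 → posterior Dirichlet(10/3, 10/3, 7/5, 13/3, 9/2)
obs 3: x=1 → posterior Dirichlet(10/3, 13/3, 7/5, 13/3, 9/2)
obs 4: x=0 → posterior Dirichlet(13/3, 13/3, 7/5, 13/3, 9/2)
obs 5: x=4 → posterior Dirichlet(13/3, 13/3, 7/5, 13/3, 11/2)
obs 6: x=4 → posterior Dirichlet(13/3, 13/3, 7/5, 13/3, 13/2)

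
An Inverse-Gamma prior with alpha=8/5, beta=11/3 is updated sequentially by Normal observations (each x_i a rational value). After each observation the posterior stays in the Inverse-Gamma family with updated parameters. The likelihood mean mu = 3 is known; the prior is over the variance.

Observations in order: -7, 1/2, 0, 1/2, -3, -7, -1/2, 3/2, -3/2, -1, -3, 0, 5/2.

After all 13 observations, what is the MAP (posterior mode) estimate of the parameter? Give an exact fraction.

10825/546

obs 1: x=-7 → posterior Inverse-Gamma(21/10, 161/3)
obs 2: x=1/2 → posterior Inverse-Gamma(13/5, 1363/24)
obs 3: x=0 → posterior Inverse-Gamma(31/10, 1471/24)
obs 4: x=1/2 → posterior Inverse-Gamma(18/5, 773/12)
obs 5: x=-3 → posterior Inverse-Gamma(41/10, 989/12)
obs 6: x=-7 → posterior Inverse-Gamma(23/5, 1589/12)
obs 7: x=-1/2 → posterior Inverse-Gamma(51/10, 3325/24)
obs 8: x=3/2 → posterior Inverse-Gamma(28/5, 419/3)
obs 9: x=-3/2 → posterior Inverse-Gamma(61/10, 3595/24)
obs 10: x=-1 → posterior Inverse-Gamma(33/5, 3787/24)
obs 11: x=-3 → posterior Inverse-Gamma(71/10, 4219/24)
obs 12: x=0 → posterior Inverse-Gamma(38/5, 4327/24)
obs 13: x=5/2 → posterior Inverse-Gamma(81/10, 2165/12)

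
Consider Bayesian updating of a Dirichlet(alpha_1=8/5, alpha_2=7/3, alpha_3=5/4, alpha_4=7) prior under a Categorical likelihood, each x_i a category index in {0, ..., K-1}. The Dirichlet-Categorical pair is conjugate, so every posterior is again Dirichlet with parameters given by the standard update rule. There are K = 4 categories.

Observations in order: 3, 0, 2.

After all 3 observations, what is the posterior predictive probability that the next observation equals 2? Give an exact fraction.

obs 1: x=3 → posterior Dirichlet(8/5, 7/3, 5/4, 8)
obs 2: x=0 → posterior Dirichlet(13/5, 7/3, 5/4, 8)
obs 3: x=2 → posterior Dirichlet(13/5, 7/3, 9/4, 8)

135/911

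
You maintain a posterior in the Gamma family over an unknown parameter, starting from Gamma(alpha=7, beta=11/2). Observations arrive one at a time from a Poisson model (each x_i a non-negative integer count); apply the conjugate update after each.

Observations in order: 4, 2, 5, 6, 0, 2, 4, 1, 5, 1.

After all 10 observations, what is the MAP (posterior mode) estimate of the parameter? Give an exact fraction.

72/31

obs 1: x=4 → posterior Gamma(11, 13/2)
obs 2: x=2 → posterior Gamma(13, 15/2)
obs 3: x=5 → posterior Gamma(18, 17/2)
obs 4: x=6 → posterior Gamma(24, 19/2)
obs 5: x=0 → posterior Gamma(24, 21/2)
obs 6: x=2 → posterior Gamma(26, 23/2)
obs 7: x=4 → posterior Gamma(30, 25/2)
obs 8: x=1 → posterior Gamma(31, 27/2)
obs 9: x=5 → posterior Gamma(36, 29/2)
obs 10: x=1 → posterior Gamma(37, 31/2)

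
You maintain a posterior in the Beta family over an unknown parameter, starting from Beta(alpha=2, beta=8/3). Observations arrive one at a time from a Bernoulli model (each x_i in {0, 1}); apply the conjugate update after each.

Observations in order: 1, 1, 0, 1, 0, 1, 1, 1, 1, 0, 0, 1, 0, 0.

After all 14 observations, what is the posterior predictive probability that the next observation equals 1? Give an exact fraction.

obs 1: x=1 → posterior Beta(3, 8/3)
obs 2: x=1 → posterior Beta(4, 8/3)
obs 3: x=0 → posterior Beta(4, 11/3)
obs 4: x=1 → posterior Beta(5, 11/3)
obs 5: x=0 → posterior Beta(5, 14/3)
obs 6: x=1 → posterior Beta(6, 14/3)
obs 7: x=1 → posterior Beta(7, 14/3)
obs 8: x=1 → posterior Beta(8, 14/3)
obs 9: x=1 → posterior Beta(9, 14/3)
obs 10: x=0 → posterior Beta(9, 17/3)
obs 11: x=0 → posterior Beta(9, 20/3)
obs 12: x=1 → posterior Beta(10, 20/3)
obs 13: x=0 → posterior Beta(10, 23/3)
obs 14: x=0 → posterior Beta(10, 26/3)

15/28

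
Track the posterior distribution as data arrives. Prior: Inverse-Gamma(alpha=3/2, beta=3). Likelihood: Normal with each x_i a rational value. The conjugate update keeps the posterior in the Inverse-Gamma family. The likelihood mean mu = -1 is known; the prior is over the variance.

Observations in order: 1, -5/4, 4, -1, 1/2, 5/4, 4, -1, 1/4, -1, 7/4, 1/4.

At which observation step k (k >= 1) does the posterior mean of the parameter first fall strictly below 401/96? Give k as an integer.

obs 1: x=1 → posterior Inverse-Gamma(2, 5)
obs 2: x=-5/4 → posterior Inverse-Gamma(5/2, 161/32)
obs 3: x=4 → posterior Inverse-Gamma(3, 561/32)
obs 4: x=-1 → posterior Inverse-Gamma(7/2, 561/32)
obs 5: x=1/2 → posterior Inverse-Gamma(4, 597/32)
obs 6: x=5/4 → posterior Inverse-Gamma(9/2, 339/16)
obs 7: x=4 → posterior Inverse-Gamma(5, 539/16)
obs 8: x=-1 → posterior Inverse-Gamma(11/2, 539/16)
obs 9: x=1/4 → posterior Inverse-Gamma(6, 1103/32)
obs 10: x=-1 → posterior Inverse-Gamma(13/2, 1103/32)
obs 11: x=7/4 → posterior Inverse-Gamma(7, 153/4)
obs 12: x=1/4 → posterior Inverse-Gamma(15/2, 1249/32)

k = 2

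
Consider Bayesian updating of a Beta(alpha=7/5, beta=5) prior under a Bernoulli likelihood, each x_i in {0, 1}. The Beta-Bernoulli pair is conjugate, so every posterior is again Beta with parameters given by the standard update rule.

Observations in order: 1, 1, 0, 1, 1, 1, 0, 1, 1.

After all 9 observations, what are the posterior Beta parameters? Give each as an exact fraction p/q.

obs 1: x=1 → posterior Beta(12/5, 5)
obs 2: x=1 → posterior Beta(17/5, 5)
obs 3: x=0 → posterior Beta(17/5, 6)
obs 4: x=1 → posterior Beta(22/5, 6)
obs 5: x=1 → posterior Beta(27/5, 6)
obs 6: x=1 → posterior Beta(32/5, 6)
obs 7: x=0 → posterior Beta(32/5, 7)
obs 8: x=1 → posterior Beta(37/5, 7)
obs 9: x=1 → posterior Beta(42/5, 7)

alpha=42/5, beta=7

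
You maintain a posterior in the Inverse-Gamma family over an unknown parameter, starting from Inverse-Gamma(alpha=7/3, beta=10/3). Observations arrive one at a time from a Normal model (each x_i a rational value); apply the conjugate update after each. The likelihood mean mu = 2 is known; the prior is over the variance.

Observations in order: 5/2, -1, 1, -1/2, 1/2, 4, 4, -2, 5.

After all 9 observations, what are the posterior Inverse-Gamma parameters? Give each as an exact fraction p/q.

alpha=41/6, beta=701/24

obs 1: x=5/2 → posterior Inverse-Gamma(17/6, 83/24)
obs 2: x=-1 → posterior Inverse-Gamma(10/3, 191/24)
obs 3: x=1 → posterior Inverse-Gamma(23/6, 203/24)
obs 4: x=-1/2 → posterior Inverse-Gamma(13/3, 139/12)
obs 5: x=1/2 → posterior Inverse-Gamma(29/6, 305/24)
obs 6: x=4 → posterior Inverse-Gamma(16/3, 353/24)
obs 7: x=4 → posterior Inverse-Gamma(35/6, 401/24)
obs 8: x=-2 → posterior Inverse-Gamma(19/3, 593/24)
obs 9: x=5 → posterior Inverse-Gamma(41/6, 701/24)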